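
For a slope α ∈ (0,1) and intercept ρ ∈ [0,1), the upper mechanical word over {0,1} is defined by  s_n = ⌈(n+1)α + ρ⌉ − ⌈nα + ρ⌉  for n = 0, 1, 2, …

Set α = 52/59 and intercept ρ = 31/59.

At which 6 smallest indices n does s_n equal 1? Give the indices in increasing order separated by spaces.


n=0: ⌈83/59⌉−⌈31/59⌉ = 2−1 = 1  ← one
n=1: ⌈135/59⌉−⌈83/59⌉ = 3−2 = 1  ← one
n=2: ⌈187/59⌉−⌈135/59⌉ = 4−3 = 1  ← one
n=3: ⌈239/59⌉−⌈187/59⌉ = 5−4 = 1  ← one
n=4: ⌈291/59⌉−⌈239/59⌉ = 5−5 = 0
n=5: ⌈343/59⌉−⌈291/59⌉ = 6−5 = 1  ← one
n=6: ⌈395/59⌉−⌈343/59⌉ = 7−6 = 1  ← one
positions of the first 6 ones: 0 1 2 3 5 6

0 1 2 3 5 6


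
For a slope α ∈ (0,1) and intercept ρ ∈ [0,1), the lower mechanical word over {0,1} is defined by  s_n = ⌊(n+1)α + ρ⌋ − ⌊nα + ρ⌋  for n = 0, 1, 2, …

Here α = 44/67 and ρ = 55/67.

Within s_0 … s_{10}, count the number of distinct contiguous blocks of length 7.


t_n = ⌊(n·44+55)/67⌋ for n = 0 … 11:
  n=0…9: ⌊55/67⌋=0 ⌊99/67⌋=1 ⌊143/67⌋=2 ⌊187/67⌋=2 ⌊231/67⌋=3 ⌊275/67⌋=4 ⌊319/67⌋=4 ⌊363/67⌋=5 ⌊407/67⌋=6 ⌊451/67⌋=6
  n=10…11: ⌊495/67⌋=7 ⌊539/67⌋=8
s_n = t_(n+1) − t_n for n = 0 … 10 gives
prefix = 11011011011
slide a length-7 window over [0..6] … [4..10] (5 windows); first occurrence of each distinct factor:
  [  0..  6] 1101101
  [  1..  7] 1011011
  [  2..  8] 0110110
  (the other 2 windows repeat one of these)
distinct factors: {0110110, 1011011, 1101101}
count = 3  (Sturmian bound for length 7 is 8)

3


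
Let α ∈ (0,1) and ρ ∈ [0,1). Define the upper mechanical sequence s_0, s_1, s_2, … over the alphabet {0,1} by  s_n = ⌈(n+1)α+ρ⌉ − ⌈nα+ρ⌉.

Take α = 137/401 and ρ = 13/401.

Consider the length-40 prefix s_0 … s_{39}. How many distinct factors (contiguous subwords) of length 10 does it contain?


t_n = ⌈(n·137+13)/401⌉ for n = 0 … 40:
  n=0…9: ⌈13/401⌉=1 ⌈150/401⌉=1 ⌈287/401⌉=1 ⌈424/401⌉=2 ⌈561/401⌉=2 ⌈698/401⌉=2 ⌈835/401⌉=3 ⌈972/401⌉=3 ⌈1109/401⌉=3 ⌈1246/401⌉=4
  n=10…19: ⌈1383/401⌉=4 ⌈1520/401⌉=4 ⌈1657/401⌉=5 ⌈1794/401⌉=5 ⌈1931/401⌉=5 ⌈2068/401⌉=6 ⌈2205/401⌉=6 ⌈2342/401⌉=6 ⌈2479/401⌉=7 ⌈2616/401⌉=7
  n=20…29: ⌈2753/401⌉=7 ⌈2890/401⌉=8 ⌈3027/401⌉=8 ⌈3164/401⌉=8 ⌈3301/401⌉=9 ⌈3438/401⌉=9 ⌈3575/401⌉=9 ⌈3712/401⌉=10 ⌈3849/401⌉=10 ⌈3986/401⌉=10
  n=30…39: ⌈4123/401⌉=11 ⌈4260/401⌉=11 ⌈4397/401⌉=11 ⌈4534/401⌉=12 ⌈4671/401⌉=12 ⌈4808/401⌉=12 ⌈4945/401⌉=13 ⌈5082/401⌉=13 ⌈5219/401⌉=14 ⌈5356/401⌉=14
  n=40: ⌈5493/401⌉=14
s_n = t_(n+1) − t_n for n = 0 … 39 gives
prefix = 0010010010010010010010010010010010010100
slide a length-10 window over [0..9] … [30..39] (31 windows); first occurrence of each distinct factor:
  [  0..  9] 0010010010
  [  1.. 10] 0100100100
  [  2.. 11] 1001001001
  [ 28.. 37] 0100100101
  [ 29.. 38] 1001001010
  [ 30.. 39] 0010010100
  (the other 25 windows repeat one of these)
distinct factors: {0010010010, 0010010100, 0100100100, 0100100101, 1001001001, 1001001010}
count = 6  (Sturmian bound for length 10 is 11)

6


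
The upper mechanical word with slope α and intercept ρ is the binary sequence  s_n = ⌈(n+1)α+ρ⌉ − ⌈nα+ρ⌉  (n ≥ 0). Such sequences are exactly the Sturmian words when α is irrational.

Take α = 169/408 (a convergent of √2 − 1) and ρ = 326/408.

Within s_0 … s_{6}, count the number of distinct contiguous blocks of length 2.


3

t_n = ⌈(n·169+326)/408⌉ for n = 0 … 7:
  n=0…7: ⌈326/408⌉=1 ⌈495/408⌉=2 ⌈664/408⌉=2 ⌈833/408⌉=3 ⌈1002/408⌉=3 ⌈1171/408⌉=3 ⌈1340/408⌉=4 ⌈1509/408⌉=4
s_n = t_(n+1) − t_n for n = 0 … 6 gives
prefix = 1010010
slide a length-2 window over [0..1] … [5..6] (6 windows); first occurrence of each distinct factor:
  [  0..  1] 10
  [  1..  2] 01
  [  3..  4] 00
  (the other 3 windows repeat one of these)
distinct factors: {00, 01, 10}
count = 3  (Sturmian bound for length 2 is 3)


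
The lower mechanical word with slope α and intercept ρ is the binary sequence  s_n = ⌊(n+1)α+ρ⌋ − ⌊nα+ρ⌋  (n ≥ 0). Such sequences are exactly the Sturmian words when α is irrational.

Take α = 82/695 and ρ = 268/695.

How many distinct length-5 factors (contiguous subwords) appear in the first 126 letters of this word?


t_n = ⌊(n·82+268)/695⌋ for n = 0 … 126:
  n=0…9: ⌊268/695⌋=0 ⌊350/695⌋=0 ⌊432/695⌋=0 ⌊514/695⌋=0 ⌊596/695⌋=0 ⌊678/695⌋=0 ⌊760/695⌋=1 ⌊842/695⌋=1 ⌊924/695⌋=1 ⌊1006/695⌋=1
  n=10…19: ⌊1088/695⌋=1 ⌊1170/695⌋=1 ⌊1252/695⌋=1 ⌊1334/695⌋=1 ⌊1416/695⌋=2 ⌊1498/695⌋=2 ⌊1580/695⌋=2 ⌊1662/695⌋=2 ⌊1744/695⌋=2 ⌊1826/695⌋=2
  n=20…29: ⌊1908/695⌋=2 ⌊1990/695⌋=2 ⌊2072/695⌋=2 ⌊2154/695⌋=3 ⌊2236/695⌋=3 ⌊2318/695⌋=3 ⌊2400/695⌋=3 ⌊2482/695⌋=3 ⌊2564/695⌋=3 ⌊2646/695⌋=3
  n=30…39: ⌊2728/695⌋=3 ⌊2810/695⌋=4 ⌊2892/695⌋=4 ⌊2974/695⌋=4 ⌊3056/695⌋=4 ⌊3138/695⌋=4 ⌊3220/695⌋=4 ⌊3302/695⌋=4 ⌊3384/695⌋=4 ⌊3466/695⌋=4
  n=40…49: ⌊3548/695⌋=5 ⌊3630/695⌋=5 ⌊3712/695⌋=5 ⌊3794/695⌋=5 ⌊3876/695⌋=5 ⌊3958/695⌋=5 ⌊4040/695⌋=5 ⌊4122/695⌋=5 ⌊4204/695⌋=6 ⌊4286/695⌋=6
  n=50…59: ⌊4368/695⌋=6 ⌊4450/695⌋=6 ⌊4532/695⌋=6 ⌊4614/695⌋=6 ⌊4696/695⌋=6 ⌊4778/695⌋=6 ⌊4860/695⌋=6 ⌊4942/695⌋=7 ⌊5024/695⌋=7 ⌊5106/695⌋=7
  n=60…69: ⌊5188/695⌋=7 ⌊5270/695⌋=7 ⌊5352/695⌋=7 ⌊5434/695⌋=7 ⌊5516/695⌋=7 ⌊5598/695⌋=8 ⌊5680/695⌋=8 ⌊5762/695⌋=8 ⌊5844/695⌋=8 ⌊5926/695⌋=8
  n=70…79: ⌊6008/695⌋=8 ⌊6090/695⌋=8 ⌊6172/695⌋=8 ⌊6254/695⌋=8 ⌊6336/695⌋=9 ⌊6418/695⌋=9 ⌊6500/695⌋=9 ⌊6582/695⌋=9 ⌊6664/695⌋=9 ⌊6746/695⌋=9
  n=80…89: ⌊6828/695⌋=9 ⌊6910/695⌋=9 ⌊6992/695⌋=10 ⌊7074/695⌋=10 ⌊7156/695⌋=10 ⌊7238/695⌋=10 ⌊7320/695⌋=10 ⌊7402/695⌋=10 ⌊7484/695⌋=10 ⌊7566/695⌋=10
  n=90…99: ⌊7648/695⌋=11 ⌊7730/695⌋=11 ⌊7812/695⌋=11 ⌊7894/695⌋=11 ⌊7976/695⌋=11 ⌊8058/695⌋=11 ⌊8140/695⌋=11 ⌊8222/695⌋=11 ⌊8304/695⌋=11 ⌊8386/695⌋=12
  n=100…109: ⌊8468/695⌋=12 ⌊8550/695⌋=12 ⌊8632/695⌋=12 ⌊8714/695⌋=12 ⌊8796/695⌋=12 ⌊8878/695⌋=12 ⌊8960/695⌋=12 ⌊9042/695⌋=13 ⌊9124/695⌋=13 ⌊9206/695⌋=13
  n=110…119: ⌊9288/695⌋=13 ⌊9370/695⌋=13 ⌊9452/695⌋=13 ⌊9534/695⌋=13 ⌊9616/695⌋=13 ⌊9698/695⌋=13 ⌊9780/695⌋=14 ⌊9862/695⌋=14 ⌊9944/695⌋=14 ⌊10026/695⌋=14
  n=120…126: ⌊10108/695⌋=14 ⌊10190/695⌋=14 ⌊10272/695⌋=14 ⌊10354/695⌋=14 ⌊10436/695⌋=15 ⌊10518/695⌋=15 ⌊10600/695⌋=15
s_n = t_(n+1) − t_n for n = 0 … 125 gives
prefix = 000001000000010000000010000000100000000100000001000000001000000010000000010000000100000001000000001000000010000000010000000100
slide a length-5 window over [0..4] … [121..125] (122 windows); first occurrence of each distinct factor:
  [  0..  4] 00000
  [  1..  5] 00001
  [  2..  6] 00010
  [  3..  7] 00100
  [  4..  8] 01000
  [  5..  9] 10000
  (the other 116 windows repeat one of these)
distinct factors: {00000, 00001, 00010, 00100, 01000, 10000}
count = 6  (Sturmian bound for length 5 is 6)

6


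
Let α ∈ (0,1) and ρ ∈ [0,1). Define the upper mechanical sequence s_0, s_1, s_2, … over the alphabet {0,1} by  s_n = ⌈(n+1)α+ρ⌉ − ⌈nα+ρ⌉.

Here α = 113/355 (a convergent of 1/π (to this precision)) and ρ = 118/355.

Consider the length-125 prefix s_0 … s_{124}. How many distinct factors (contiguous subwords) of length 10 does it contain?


t_n = ⌈(n·113+118)/355⌉ for n = 0 … 125:
  n=0…9: ⌈118/355⌉=1 ⌈231/355⌉=1 ⌈344/355⌉=1 ⌈457/355⌉=2 ⌈570/355⌉=2 ⌈683/355⌉=2 ⌈796/355⌉=3 ⌈909/355⌉=3 ⌈1022/355⌉=3 ⌈1135/355⌉=4
  n=10…19: ⌈1248/355⌉=4 ⌈1361/355⌉=4 ⌈1474/355⌉=5 ⌈1587/355⌉=5 ⌈1700/355⌉=5 ⌈1813/355⌉=6 ⌈1926/355⌉=6 ⌈2039/355⌉=6 ⌈2152/355⌉=7 ⌈2265/355⌉=7
  n=20…29: ⌈2378/355⌉=7 ⌈2491/355⌉=8 ⌈2604/355⌉=8 ⌈2717/355⌉=8 ⌈2830/355⌉=8 ⌈2943/355⌉=9 ⌈3056/355⌉=9 ⌈3169/355⌉=9 ⌈3282/355⌉=10 ⌈3395/355⌉=10
  n=30…39: ⌈3508/355⌉=10 ⌈3621/355⌉=11 ⌈3734/355⌉=11 ⌈3847/355⌉=11 ⌈3960/355⌉=12 ⌈4073/355⌉=12 ⌈4186/355⌉=12 ⌈4299/355⌉=13 ⌈4412/355⌉=13 ⌈4525/355⌉=13
  n=40…49: ⌈4638/355⌉=14 ⌈4751/355⌉=14 ⌈4864/355⌉=14 ⌈4977/355⌉=15 ⌈5090/355⌉=15 ⌈5203/355⌉=15 ⌈5316/355⌉=15 ⌈5429/355⌉=16 ⌈5542/355⌉=16 ⌈5655/355⌉=16
  n=50…59: ⌈5768/355⌉=17 ⌈5881/355⌉=17 ⌈5994/355⌉=17 ⌈6107/355⌉=18 ⌈6220/355⌉=18 ⌈6333/355⌉=18 ⌈6446/355⌉=19 ⌈6559/355⌉=19 ⌈6672/355⌉=19 ⌈6785/355⌉=20
  n=60…69: ⌈6898/355⌉=20 ⌈7011/355⌉=20 ⌈7124/355⌉=21 ⌈7237/355⌉=21 ⌈7350/355⌉=21 ⌈7463/355⌉=22 ⌈7576/355⌉=22 ⌈7689/355⌉=22 ⌈7802/355⌉=22 ⌈7915/355⌉=23
  n=70…79: ⌈8028/355⌉=23 ⌈8141/355⌉=23 ⌈8254/355⌉=24 ⌈8367/355⌉=24 ⌈8480/355⌉=24 ⌈8593/355⌉=25 ⌈8706/355⌉=25 ⌈8819/355⌉=25 ⌈8932/355⌉=26 ⌈9045/355⌉=26
  n=80…89: ⌈9158/355⌉=26 ⌈9271/355⌉=27 ⌈9384/355⌉=27 ⌈9497/355⌉=27 ⌈9610/355⌉=28 ⌈9723/355⌉=28 ⌈9836/355⌉=28 ⌈9949/355⌉=29 ⌈10062/355⌉=29 ⌈10175/355⌉=29
  n=90…99: ⌈10288/355⌉=29 ⌈10401/355⌉=30 ⌈10514/355⌉=30 ⌈10627/355⌉=30 ⌈10740/355⌉=31 ⌈10853/355⌉=31 ⌈10966/355⌉=31 ⌈11079/355⌉=32 ⌈11192/355⌉=32 ⌈11305/355⌉=32
  n=100…109: ⌈11418/355⌉=33 ⌈11531/355⌉=33 ⌈11644/355⌉=33 ⌈11757/355⌉=34 ⌈11870/355⌉=34 ⌈11983/355⌉=34 ⌈12096/355⌉=35 ⌈12209/355⌉=35 ⌈12322/355⌉=35 ⌈12435/355⌉=36
  n=110…119: ⌈12548/355⌉=36 ⌈12661/355⌉=36 ⌈12774/355⌉=36 ⌈12887/355⌉=37 ⌈13000/355⌉=37 ⌈13113/355⌉=37 ⌈13226/355⌉=38 ⌈13339/355⌉=38 ⌈13452/355⌉=38 ⌈13565/355⌉=39
  n=120…125: ⌈13678/355⌉=39 ⌈13791/355⌉=39 ⌈13904/355⌉=40 ⌈14017/355⌉=40 ⌈14130/355⌉=40 ⌈14243/355⌉=41
s_n = t_(n+1) − t_n for n = 0 … 124 gives
prefix = 00100100100100100100100010010010010010010010001001001001001001001000100100100100100100100010010010010010010010001001001001001
slide a length-10 window over [0..9] … [115..124] (116 windows); first occurrence of each distinct factor:
  [  0..  9] 0010010010
  [  1.. 10] 0100100100
  [  2.. 11] 1001001001
  [ 14.. 23] 1001001000
  [ 15.. 24] 0010010001
  [ 16.. 25] 0100100010
  [ 17.. 26] 1001000100
  [ 18.. 27] 0010001001
  [ 19.. 28] 0100010010
  [ 20.. 29] 1000100100
  [ 21.. 30] 0001001001
  (the other 105 windows repeat one of these)
distinct factors: {0001001001, 0010001001, 0010010001, 0010010010, 0100010010, 0100100010, 0100100100, 1000100100, 1001000100, 1001001000, 1001001001}
count = 11  (Sturmian bound for length 10 is 11)

11


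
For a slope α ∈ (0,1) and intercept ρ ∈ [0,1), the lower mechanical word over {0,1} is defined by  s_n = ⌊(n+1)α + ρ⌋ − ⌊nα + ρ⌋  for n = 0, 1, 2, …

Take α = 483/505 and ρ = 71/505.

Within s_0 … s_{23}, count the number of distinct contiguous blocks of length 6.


5

t_n = ⌊(n·483+71)/505⌋ for n = 0 … 24:
  n=0…9: ⌊71/505⌋=0 ⌊554/505⌋=1 ⌊1037/505⌋=2 ⌊1520/505⌋=3 ⌊2003/505⌋=3 ⌊2486/505⌋=4 ⌊2969/505⌋=5 ⌊3452/505⌋=6 ⌊3935/505⌋=7 ⌊4418/505⌋=8
  n=10…19: ⌊4901/505⌋=9 ⌊5384/505⌋=10 ⌊5867/505⌋=11 ⌊6350/505⌋=12 ⌊6833/505⌋=13 ⌊7316/505⌋=14 ⌊7799/505⌋=15 ⌊8282/505⌋=16 ⌊8765/505⌋=17 ⌊9248/505⌋=18
  n=20…24: ⌊9731/505⌋=19 ⌊10214/505⌋=20 ⌊10697/505⌋=21 ⌊11180/505⌋=22 ⌊11663/505⌋=23
s_n = t_(n+1) − t_n for n = 0 … 23 gives
prefix = 111011111111111111111111
slide a length-6 window over [0..5] … [18..23] (19 windows); first occurrence of each distinct factor:
  [  0..  5] 111011
  [  1..  6] 110111
  [  2..  7] 101111
  [  3..  8] 011111
  [  4..  9] 111111
  (the other 14 windows repeat one of these)
distinct factors: {011111, 101111, 110111, 111011, 111111}
count = 5  (Sturmian bound for length 6 is 7)


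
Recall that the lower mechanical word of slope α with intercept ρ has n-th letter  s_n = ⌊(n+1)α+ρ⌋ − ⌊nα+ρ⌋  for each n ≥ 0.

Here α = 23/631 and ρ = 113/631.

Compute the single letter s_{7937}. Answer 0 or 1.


(n+1)α + ρ = (7938·23 + 113) / 631 = 182687/631
nα + ρ     = (7937·23 + 113) / 631 = 182664/631
⌊182687/631⌋ = 289,  ⌊182664/631⌋ = 289
s_{7937} = 289 − 289 = 0

0


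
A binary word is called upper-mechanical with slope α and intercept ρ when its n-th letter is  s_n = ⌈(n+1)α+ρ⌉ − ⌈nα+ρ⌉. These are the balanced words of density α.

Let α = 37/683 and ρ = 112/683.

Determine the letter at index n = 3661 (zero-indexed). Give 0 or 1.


0

(n+1)α + ρ = (3662·37 + 112) / 683 = 135606/683
nα + ρ     = (3661·37 + 112) / 683 = 135569/683
⌈135606/683⌉ = 199,  ⌈135569/683⌉ = 199
s_{3661} = 199 − 199 = 0


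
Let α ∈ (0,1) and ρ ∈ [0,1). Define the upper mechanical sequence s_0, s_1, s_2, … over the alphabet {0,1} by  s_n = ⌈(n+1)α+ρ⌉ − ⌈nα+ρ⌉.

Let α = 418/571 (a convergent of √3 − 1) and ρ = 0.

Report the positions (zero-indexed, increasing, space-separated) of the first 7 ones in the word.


0 1 2 4 5 6 8

n=0: ⌈418/571⌉−⌈0/571⌉ = 1−0 = 1  ← one
n=1: ⌈836/571⌉−⌈418/571⌉ = 2−1 = 1  ← one
n=2: ⌈1254/571⌉−⌈836/571⌉ = 3−2 = 1  ← one
n=3: ⌈1672/571⌉−⌈1254/571⌉ = 3−3 = 0
n=4: ⌈2090/571⌉−⌈1672/571⌉ = 4−3 = 1  ← one
n=5: ⌈2508/571⌉−⌈2090/571⌉ = 5−4 = 1  ← one
n=6: ⌈2926/571⌉−⌈2508/571⌉ = 6−5 = 1  ← one
n=7: ⌈3344/571⌉−⌈2926/571⌉ = 6−6 = 0
n=8: ⌈3762/571⌉−⌈3344/571⌉ = 7−6 = 1  ← one
positions of the first 7 ones: 0 1 2 4 5 6 8


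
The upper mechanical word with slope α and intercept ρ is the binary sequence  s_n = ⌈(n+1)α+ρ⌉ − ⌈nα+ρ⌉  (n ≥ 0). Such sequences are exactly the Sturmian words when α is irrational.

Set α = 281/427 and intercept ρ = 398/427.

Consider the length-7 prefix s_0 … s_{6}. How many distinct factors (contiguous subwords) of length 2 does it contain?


t_n = ⌈(n·281+398)/427⌉ for n = 0 … 7:
  n=0…7: ⌈398/427⌉=1 ⌈679/427⌉=2 ⌈960/427⌉=3 ⌈1241/427⌉=3 ⌈1522/427⌉=4 ⌈1803/427⌉=5 ⌈2084/427⌉=5 ⌈2365/427⌉=6
s_n = t_(n+1) − t_n for n = 0 … 6 gives
prefix = 1101101
slide a length-2 window over [0..1] … [5..6] (6 windows); first occurrence of each distinct factor:
  [  0..  1] 11
  [  1..  2] 10
  [  2..  3] 01
  (the other 3 windows repeat one of these)
distinct factors: {01, 10, 11}
count = 3  (Sturmian bound for length 2 is 3)

3


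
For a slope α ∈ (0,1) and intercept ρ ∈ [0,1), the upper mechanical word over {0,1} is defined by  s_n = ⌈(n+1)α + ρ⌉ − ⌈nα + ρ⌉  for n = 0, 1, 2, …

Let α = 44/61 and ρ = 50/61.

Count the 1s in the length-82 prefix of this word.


#1s = Σ_{n=0}^{81} s_n = Σ_{n=0}^{81} (⌈(n+1)α+ρ⌉ − ⌈nα+ρ⌉)
the sum telescopes: every ⌈nα+ρ⌉ with 0 < n < 82 appears once with + and once with −, leaving ⌈82α+ρ⌉ − ⌈0·α+ρ⌉
82α + ρ = (82·44 + 50) / 61 = 3658/61
ρ = 50/61
⌈3658/61⌉ = 60,  ⌈50/61⌉ = 1
#1s = 60 − 1 = 59

59


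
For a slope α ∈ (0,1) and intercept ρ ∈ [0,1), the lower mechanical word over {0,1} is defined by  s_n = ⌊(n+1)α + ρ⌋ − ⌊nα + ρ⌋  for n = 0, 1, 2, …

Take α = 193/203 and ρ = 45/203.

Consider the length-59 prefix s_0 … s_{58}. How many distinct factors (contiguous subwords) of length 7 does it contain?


8

t_n = ⌊(n·193+45)/203⌋ for n = 0 … 59:
  n=0…9: ⌊45/203⌋=0 ⌊238/203⌋=1 ⌊431/203⌋=2 ⌊624/203⌋=3 ⌊817/203⌋=4 ⌊1010/203⌋=4 ⌊1203/203⌋=5 ⌊1396/203⌋=6 ⌊1589/203⌋=7 ⌊1782/203⌋=8
  n=10…19: ⌊1975/203⌋=9 ⌊2168/203⌋=10 ⌊2361/203⌋=11 ⌊2554/203⌋=12 ⌊2747/203⌋=13 ⌊2940/203⌋=14 ⌊3133/203⌋=15 ⌊3326/203⌋=16 ⌊3519/203⌋=17 ⌊3712/203⌋=18
  n=20…29: ⌊3905/203⌋=19 ⌊4098/203⌋=20 ⌊4291/203⌋=21 ⌊4484/203⌋=22 ⌊4677/203⌋=23 ⌊4870/203⌋=23 ⌊5063/203⌋=24 ⌊5256/203⌋=25 ⌊5449/203⌋=26 ⌊5642/203⌋=27
  n=30…39: ⌊5835/203⌋=28 ⌊6028/203⌋=29 ⌊6221/203⌋=30 ⌊6414/203⌋=31 ⌊6607/203⌋=32 ⌊6800/203⌋=33 ⌊6993/203⌋=34 ⌊7186/203⌋=35 ⌊7379/203⌋=36 ⌊7572/203⌋=37
  n=40…49: ⌊7765/203⌋=38 ⌊7958/203⌋=39 ⌊8151/203⌋=40 ⌊8344/203⌋=41 ⌊8537/203⌋=42 ⌊8730/203⌋=43 ⌊8923/203⌋=43 ⌊9116/203⌋=44 ⌊9309/203⌋=45 ⌊9502/203⌋=46
  n=50…59: ⌊9695/203⌋=47 ⌊9888/203⌋=48 ⌊10081/203⌋=49 ⌊10274/203⌋=50 ⌊10467/203⌋=51 ⌊10660/203⌋=52 ⌊10853/203⌋=53 ⌊11046/203⌋=54 ⌊11239/203⌋=55 ⌊11432/203⌋=56
s_n = t_(n+1) − t_n for n = 0 … 58 gives
prefix = 11110111111111111111111101111111111111111111101111111111111
slide a length-7 window over [0..6] … [52..58] (53 windows); first occurrence of each distinct factor:
  [  0..  6] 1111011
  [  1..  7] 1110111
  [  2..  8] 1101111
  [  3..  9] 1011111
  [  4.. 10] 0111111
  [  5.. 11] 1111111
  [ 18.. 24] 1111110
  [ 19.. 25] 1111101
  (the other 45 windows repeat one of these)
distinct factors: {0111111, 1011111, 1101111, 1110111, 1111011, 1111101, 1111110, 1111111}
count = 8  (Sturmian bound for length 7 is 8)


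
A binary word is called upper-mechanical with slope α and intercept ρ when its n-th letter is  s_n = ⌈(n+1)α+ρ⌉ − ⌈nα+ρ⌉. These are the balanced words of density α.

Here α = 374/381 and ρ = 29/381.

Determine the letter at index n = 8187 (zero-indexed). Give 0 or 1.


(n+1)α + ρ = (8188·374 + 29) / 381 = 3062341/381
nα + ρ     = (8187·374 + 29) / 381 = 3061967/381
⌈3062341/381⌉ = 8038,  ⌈3061967/381⌉ = 8037
s_{8187} = 8038 − 8037 = 1

1


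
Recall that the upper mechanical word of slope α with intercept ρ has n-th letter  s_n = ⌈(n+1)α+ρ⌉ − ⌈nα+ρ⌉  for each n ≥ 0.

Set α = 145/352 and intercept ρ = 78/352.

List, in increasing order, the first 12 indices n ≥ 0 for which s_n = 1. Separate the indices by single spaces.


1 4 6 9 11 14 16 18 21 23 26 28

n=0: ⌈223/352⌉−⌈78/352⌉ = 1−1 = 0
n=1: ⌈368/352⌉−⌈223/352⌉ = 2−1 = 1  ← one
n=2: ⌈513/352⌉−⌈368/352⌉ = 2−2 = 0
n=3: ⌈658/352⌉−⌈513/352⌉ = 2−2 = 0
n=4: ⌈803/352⌉−⌈658/352⌉ = 3−2 = 1  ← one
n=5: ⌈948/352⌉−⌈803/352⌉ = 3−3 = 0
n=6: ⌈1093/352⌉−⌈948/352⌉ = 4−3 = 1  ← one
n=7: ⌈1238/352⌉−⌈1093/352⌉ = 4−4 = 0
n=8: ⌈1383/352⌉−⌈1238/352⌉ = 4−4 = 0
n=9: ⌈1528/352⌉−⌈1383/352⌉ = 5−4 = 1  ← one
n=10: ⌈1673/352⌉−⌈1528/352⌉ = 5−5 = 0
n=11: ⌈1818/352⌉−⌈1673/352⌉ = 6−5 = 1  ← one
n=12: ⌈1963/352⌉−⌈1818/352⌉ = 6−6 = 0
n=13: ⌈2108/352⌉−⌈1963/352⌉ = 6−6 = 0
n=14: ⌈2253/352⌉−⌈2108/352⌉ = 7−6 = 1  ← one
n=15: ⌈2398/352⌉−⌈2253/352⌉ = 7−7 = 0
n=16: ⌈2543/352⌉−⌈2398/352⌉ = 8−7 = 1  ← one
n=17: ⌈2688/352⌉−⌈2543/352⌉ = 8−8 = 0
n=18: ⌈2833/352⌉−⌈2688/352⌉ = 9−8 = 1  ← one
n=19: ⌈2978/352⌉−⌈2833/352⌉ = 9−9 = 0
n=20: ⌈3123/352⌉−⌈2978/352⌉ = 9−9 = 0
n=21: ⌈3268/352⌉−⌈3123/352⌉ = 10−9 = 1  ← one
n=22: ⌈3413/352⌉−⌈3268/352⌉ = 10−10 = 0
n=23: ⌈3558/352⌉−⌈3413/352⌉ = 11−10 = 1  ← one
n=24: ⌈3703/352⌉−⌈3558/352⌉ = 11−11 = 0
n=25: ⌈3848/352⌉−⌈3703/352⌉ = 11−11 = 0
n=26: ⌈3993/352⌉−⌈3848/352⌉ = 12−11 = 1  ← one
n=27: ⌈4138/352⌉−⌈3993/352⌉ = 12−12 = 0
n=28: ⌈4283/352⌉−⌈4138/352⌉ = 13−12 = 1  ← one
positions of the first 12 ones: 1 4 6 9 11 14 16 18 21 23 26 28


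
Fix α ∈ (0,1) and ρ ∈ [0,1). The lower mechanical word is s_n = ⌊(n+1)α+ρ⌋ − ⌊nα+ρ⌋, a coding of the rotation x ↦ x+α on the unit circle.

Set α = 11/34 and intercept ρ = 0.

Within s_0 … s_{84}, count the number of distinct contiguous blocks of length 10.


t_n = ⌊(n·11)/34⌋ for n = 0 … 85:
  n=0…9: ⌊0/34⌋=0 ⌊11/34⌋=0 ⌊22/34⌋=0 ⌊33/34⌋=0 ⌊44/34⌋=1 ⌊55/34⌋=1 ⌊66/34⌋=1 ⌊77/34⌋=2 ⌊88/34⌋=2 ⌊99/34⌋=2
  n=10…19: ⌊110/34⌋=3 ⌊121/34⌋=3 ⌊132/34⌋=3 ⌊143/34⌋=4 ⌊154/34⌋=4 ⌊165/34⌋=4 ⌊176/34⌋=5 ⌊187/34⌋=5 ⌊198/34⌋=5 ⌊209/34⌋=6
  n=20…29: ⌊220/34⌋=6 ⌊231/34⌋=6 ⌊242/34⌋=7 ⌊253/34⌋=7 ⌊264/34⌋=7 ⌊275/34⌋=8 ⌊286/34⌋=8 ⌊297/34⌋=8 ⌊308/34⌋=9 ⌊319/34⌋=9
  n=30…39: ⌊330/34⌋=9 ⌊341/34⌋=10 ⌊352/34⌋=10 ⌊363/34⌋=10 ⌊374/34⌋=11 ⌊385/34⌋=11 ⌊396/34⌋=11 ⌊407/34⌋=11 ⌊418/34⌋=12 ⌊429/34⌋=12
  n=40…49: ⌊440/34⌋=12 ⌊451/34⌋=13 ⌊462/34⌋=13 ⌊473/34⌋=13 ⌊484/34⌋=14 ⌊495/34⌋=14 ⌊506/34⌋=14 ⌊517/34⌋=15 ⌊528/34⌋=15 ⌊539/34⌋=15
  n=50…59: ⌊550/34⌋=16 ⌊561/34⌋=16 ⌊572/34⌋=16 ⌊583/34⌋=17 ⌊594/34⌋=17 ⌊605/34⌋=17 ⌊616/34⌋=18 ⌊627/34⌋=18 ⌊638/34⌋=18 ⌊649/34⌋=19
  n=60…69: ⌊660/34⌋=19 ⌊671/34⌋=19 ⌊682/34⌋=20 ⌊693/34⌋=20 ⌊704/34⌋=20 ⌊715/34⌋=21 ⌊726/34⌋=21 ⌊737/34⌋=21 ⌊748/34⌋=22 ⌊759/34⌋=22
  n=70…79: ⌊770/34⌋=22 ⌊781/34⌋=22 ⌊792/34⌋=23 ⌊803/34⌋=23 ⌊814/34⌋=23 ⌊825/34⌋=24 ⌊836/34⌋=24 ⌊847/34⌋=24 ⌊858/34⌋=25 ⌊869/34⌋=25
  n=80…85: ⌊880/34⌋=25 ⌊891/34⌋=26 ⌊902/34⌋=26 ⌊913/34⌋=26 ⌊924/34⌋=27 ⌊935/34⌋=27
s_n = t_(n+1) − t_n for n = 0 … 84 gives
prefix = 0001001001001001001001001001001001000100100100100100100100100100100100010010010010010
slide a length-10 window over [0..9] … [75..84] (76 windows); first occurrence of each distinct factor:
  [  0..  9] 0001001001
  [  1.. 10] 0010010010
  [  2.. 11] 0100100100
  [  3.. 12] 1001001001
  [ 27.. 36] 1001001000
  [ 28.. 37] 0010010001
  [ 29.. 38] 0100100010
  [ 30.. 39] 1001000100
  [ 31.. 40] 0010001001
  [ 32.. 41] 0100010010
  [ 33.. 42] 1000100100
  (the other 65 windows repeat one of these)
distinct factors: {0001001001, 0010001001, 0010010001, 0010010010, 0100010010, 0100100010, 0100100100, 1000100100, 1001000100, 1001001000, 1001001001}
count = 11  (Sturmian bound for length 10 is 11)

11


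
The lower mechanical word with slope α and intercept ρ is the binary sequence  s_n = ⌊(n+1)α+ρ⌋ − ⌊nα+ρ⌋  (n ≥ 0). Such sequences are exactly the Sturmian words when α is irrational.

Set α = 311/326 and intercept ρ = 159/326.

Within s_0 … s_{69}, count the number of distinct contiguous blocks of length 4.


t_n = ⌊(n·311+159)/326⌋ for n = 0 … 70:
  n=0…9: ⌊159/326⌋=0 ⌊470/326⌋=1 ⌊781/326⌋=2 ⌊1092/326⌋=3 ⌊1403/326⌋=4 ⌊1714/326⌋=5 ⌊2025/326⌋=6 ⌊2336/326⌋=7 ⌊2647/326⌋=8 ⌊2958/326⌋=9
  n=10…19: ⌊3269/326⌋=10 ⌊3580/326⌋=10 ⌊3891/326⌋=11 ⌊4202/326⌋=12 ⌊4513/326⌋=13 ⌊4824/326⌋=14 ⌊5135/326⌋=15 ⌊5446/326⌋=16 ⌊5757/326⌋=17 ⌊6068/326⌋=18
  n=20…29: ⌊6379/326⌋=19 ⌊6690/326⌋=20 ⌊7001/326⌋=21 ⌊7312/326⌋=22 ⌊7623/326⌋=23 ⌊7934/326⌋=24 ⌊8245/326⌋=25 ⌊8556/326⌋=26 ⌊8867/326⌋=27 ⌊9178/326⌋=28
  n=30…39: ⌊9489/326⌋=29 ⌊9800/326⌋=30 ⌊10111/326⌋=31 ⌊10422/326⌋=31 ⌊10733/326⌋=32 ⌊11044/326⌋=33 ⌊11355/326⌋=34 ⌊11666/326⌋=35 ⌊11977/326⌋=36 ⌊12288/326⌋=37
  n=40…49: ⌊12599/326⌋=38 ⌊12910/326⌋=39 ⌊13221/326⌋=40 ⌊13532/326⌋=41 ⌊13843/326⌋=42 ⌊14154/326⌋=43 ⌊14465/326⌋=44 ⌊14776/326⌋=45 ⌊15087/326⌋=46 ⌊15398/326⌋=47
  n=50…59: ⌊15709/326⌋=48 ⌊16020/326⌋=49 ⌊16331/326⌋=50 ⌊16642/326⌋=51 ⌊16953/326⌋=52 ⌊17264/326⌋=52 ⌊17575/326⌋=53 ⌊17886/326⌋=54 ⌊18197/326⌋=55 ⌊18508/326⌋=56
  n=60…69: ⌊18819/326⌋=57 ⌊19130/326⌋=58 ⌊19441/326⌋=59 ⌊19752/326⌋=60 ⌊20063/326⌋=61 ⌊20374/326⌋=62 ⌊20685/326⌋=63 ⌊20996/326⌋=64 ⌊21307/326⌋=65 ⌊21618/326⌋=66
  n=70: ⌊21929/326⌋=67
s_n = t_(n+1) − t_n for n = 0 … 69 gives
prefix = 1111111111011111111111111111111101111111111111111111110111111111111111
slide a length-4 window over [0..3] … [66..69] (67 windows); first occurrence of each distinct factor:
  [  0..  3] 1111
  [  7.. 10] 1110
  [  8.. 11] 1101
  [  9.. 12] 1011
  [ 10.. 13] 0111
  (the other 62 windows repeat one of these)
distinct factors: {0111, 1011, 1101, 1110, 1111}
count = 5  (Sturmian bound for length 4 is 5)

5


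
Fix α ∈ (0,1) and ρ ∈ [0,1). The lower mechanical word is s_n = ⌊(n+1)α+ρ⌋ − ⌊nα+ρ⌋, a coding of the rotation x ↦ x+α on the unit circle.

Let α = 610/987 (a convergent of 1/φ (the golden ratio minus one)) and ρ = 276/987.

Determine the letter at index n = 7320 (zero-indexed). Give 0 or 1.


0

(n+1)α + ρ = (7321·610 + 276) / 987 = 4466086/987
nα + ρ     = (7320·610 + 276) / 987 = 4465476/987
⌊4466086/987⌋ = 4524,  ⌊4465476/987⌋ = 4524
s_{7320} = 4524 − 4524 = 0


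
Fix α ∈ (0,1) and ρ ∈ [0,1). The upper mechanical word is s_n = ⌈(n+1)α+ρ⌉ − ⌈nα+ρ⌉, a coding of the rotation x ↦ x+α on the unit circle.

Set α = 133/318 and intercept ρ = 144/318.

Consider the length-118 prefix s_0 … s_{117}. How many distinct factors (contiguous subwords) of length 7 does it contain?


8

t_n = ⌈(n·133+144)/318⌉ for n = 0 … 118:
  n=0…9: ⌈144/318⌉=1 ⌈277/318⌉=1 ⌈410/318⌉=2 ⌈543/318⌉=2 ⌈676/318⌉=3 ⌈809/318⌉=3 ⌈942/318⌉=3 ⌈1075/318⌉=4 ⌈1208/318⌉=4 ⌈1341/318⌉=5
  n=10…19: ⌈1474/318⌉=5 ⌈1607/318⌉=6 ⌈1740/318⌉=6 ⌈1873/318⌉=6 ⌈2006/318⌉=7 ⌈2139/318⌉=7 ⌈2272/318⌉=8 ⌈2405/318⌉=8 ⌈2538/318⌉=8 ⌈2671/318⌉=9
  n=20…29: ⌈2804/318⌉=9 ⌈2937/318⌉=10 ⌈3070/318⌉=10 ⌈3203/318⌉=11 ⌈3336/318⌉=11 ⌈3469/318⌉=11 ⌈3602/318⌉=12 ⌈3735/318⌉=12 ⌈3868/318⌉=13 ⌈4001/318⌉=13
  n=30…39: ⌈4134/318⌉=13 ⌈4267/318⌉=14 ⌈4400/318⌉=14 ⌈4533/318⌉=15 ⌈4666/318⌉=15 ⌈4799/318⌉=16 ⌈4932/318⌉=16 ⌈5065/318⌉=16 ⌈5198/318⌉=17 ⌈5331/318⌉=17
  n=40…49: ⌈5464/318⌉=18 ⌈5597/318⌉=18 ⌈5730/318⌉=19 ⌈5863/318⌉=19 ⌈5996/318⌉=19 ⌈6129/318⌉=20 ⌈6262/318⌉=20 ⌈6395/318⌉=21 ⌈6528/318⌉=21 ⌈6661/318⌉=21
  n=50…59: ⌈6794/318⌉=22 ⌈6927/318⌉=22 ⌈7060/318⌉=23 ⌈7193/318⌉=23 ⌈7326/318⌉=24 ⌈7459/318⌉=24 ⌈7592/318⌉=24 ⌈7725/318⌉=25 ⌈7858/318⌉=25 ⌈7991/318⌉=26
  n=60…69: ⌈8124/318⌉=26 ⌈8257/318⌉=26 ⌈8390/318⌉=27 ⌈8523/318⌉=27 ⌈8656/318⌉=28 ⌈8789/318⌉=28 ⌈8922/318⌉=29 ⌈9055/318⌉=29 ⌈9188/318⌉=29 ⌈9321/318⌉=30
  n=70…79: ⌈9454/318⌉=30 ⌈9587/318⌉=31 ⌈9720/318⌉=31 ⌈9853/318⌉=31 ⌈9986/318⌉=32 ⌈10119/318⌉=32 ⌈10252/318⌉=33 ⌈10385/318⌉=33 ⌈10518/318⌉=34 ⌈10651/318⌉=34
  n=80…89: ⌈10784/318⌉=34 ⌈10917/318⌉=35 ⌈11050/318⌉=35 ⌈11183/318⌉=36 ⌈11316/318⌉=36 ⌈11449/318⌉=37 ⌈11582/318⌉=37 ⌈11715/318⌉=37 ⌈11848/318⌉=38 ⌈11981/318⌉=38
  n=90…99: ⌈12114/318⌉=39 ⌈12247/318⌉=39 ⌈12380/318⌉=39 ⌈12513/318⌉=40 ⌈12646/318⌉=40 ⌈12779/318⌉=41 ⌈12912/318⌉=41 ⌈13045/318⌉=42 ⌈13178/318⌉=42 ⌈13311/318⌉=42
  n=100…109: ⌈13444/318⌉=43 ⌈13577/318⌉=43 ⌈13710/318⌉=44 ⌈13843/318⌉=44 ⌈13976/318⌉=44 ⌈14109/318⌉=45 ⌈14242/318⌉=45 ⌈14375/318⌉=46 ⌈14508/318⌉=46 ⌈14641/318⌉=47
  n=110…118: ⌈14774/318⌉=47 ⌈14907/318⌉=47 ⌈15040/318⌉=48 ⌈15173/318⌉=48 ⌈15306/318⌉=49 ⌈15439/318⌉=49 ⌈15572/318⌉=49 ⌈15705/318⌉=50 ⌈15838/318⌉=50
s_n = t_(n+1) − t_n for n = 0 … 117 gives
prefix = 0101001010100101001010100101001010100101010010100101010010100101010010100101010010101001010010101001010010101001010010
slide a length-7 window over [0..6] … [111..117] (112 windows); first occurrence of each distinct factor:
  [  0..  6] 0101001
  [  1..  7] 1010010
  [  2..  8] 0100101
  [  3..  9] 1001010
  [  4.. 10] 0010101
  [  5.. 11] 0101010
  [  6.. 12] 1010100
  [ 11.. 17] 0010100
  (the other 104 windows repeat one of these)
distinct factors: {0010100, 0010101, 0100101, 0101001, 0101010, 1001010, 1010010, 1010100}
count = 8  (Sturmian bound for length 7 is 8)


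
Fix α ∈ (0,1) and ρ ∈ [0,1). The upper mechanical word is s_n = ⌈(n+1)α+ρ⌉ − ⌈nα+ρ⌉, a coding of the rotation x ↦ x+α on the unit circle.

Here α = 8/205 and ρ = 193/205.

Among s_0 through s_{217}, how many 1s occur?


9

#1s = Σ_{n=0}^{217} s_n = Σ_{n=0}^{217} (⌈(n+1)α+ρ⌉ − ⌈nα+ρ⌉)
the sum telescopes: every ⌈nα+ρ⌉ with 0 < n < 218 appears once with + and once with −, leaving ⌈218α+ρ⌉ − ⌈0·α+ρ⌉
218α + ρ = (218·8 + 193) / 205 = 1937/205
ρ = 193/205
⌈1937/205⌉ = 10,  ⌈193/205⌉ = 1
#1s = 10 − 1 = 9


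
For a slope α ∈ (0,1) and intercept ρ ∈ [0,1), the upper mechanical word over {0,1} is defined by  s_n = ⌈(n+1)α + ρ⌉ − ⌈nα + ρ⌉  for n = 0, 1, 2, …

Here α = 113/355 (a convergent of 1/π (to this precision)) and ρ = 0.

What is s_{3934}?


(n+1)α + ρ = (3935·113) / 355 = 444655/355
nα + ρ     = (3934·113) / 355 = 444542/355
⌈444655/355⌉ = 1253,  ⌈444542/355⌉ = 1253
s_{3934} = 1253 − 1253 = 0

0


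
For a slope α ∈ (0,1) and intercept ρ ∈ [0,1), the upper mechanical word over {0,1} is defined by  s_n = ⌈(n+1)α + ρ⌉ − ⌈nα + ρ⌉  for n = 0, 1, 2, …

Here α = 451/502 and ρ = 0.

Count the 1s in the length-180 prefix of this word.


#1s = Σ_{n=0}^{179} s_n = Σ_{n=0}^{179} (⌈(n+1)α+ρ⌉ − ⌈nα+ρ⌉)
the sum telescopes: every ⌈nα+ρ⌉ with 0 < n < 180 appears once with + and once with −, leaving ⌈180α+ρ⌉ − ⌈0·α+ρ⌉
180α + ρ = (180·451) / 502 = 81180/502
ρ = 0/502
⌈81180/502⌉ = 162,  ⌈0/502⌉ = 0
#1s = 162 − 0 = 162

162


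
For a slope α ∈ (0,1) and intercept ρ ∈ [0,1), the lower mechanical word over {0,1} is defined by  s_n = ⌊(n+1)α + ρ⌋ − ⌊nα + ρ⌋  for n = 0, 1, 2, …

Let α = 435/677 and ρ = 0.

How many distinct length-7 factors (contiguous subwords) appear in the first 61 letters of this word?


t_n = ⌊(n·435)/677⌋ for n = 0 … 61:
  n=0…9: ⌊0/677⌋=0 ⌊435/677⌋=0 ⌊870/677⌋=1 ⌊1305/677⌋=1 ⌊1740/677⌋=2 ⌊2175/677⌋=3 ⌊2610/677⌋=3 ⌊3045/677⌋=4 ⌊3480/677⌋=5 ⌊3915/677⌋=5
  n=10…19: ⌊4350/677⌋=6 ⌊4785/677⌋=7 ⌊5220/677⌋=7 ⌊5655/677⌋=8 ⌊6090/677⌋=8 ⌊6525/677⌋=9 ⌊6960/677⌋=10 ⌊7395/677⌋=10 ⌊7830/677⌋=11 ⌊8265/677⌋=12
  n=20…29: ⌊8700/677⌋=12 ⌊9135/677⌋=13 ⌊9570/677⌋=14 ⌊10005/677⌋=14 ⌊10440/677⌋=15 ⌊10875/677⌋=16 ⌊11310/677⌋=16 ⌊11745/677⌋=17 ⌊12180/677⌋=17 ⌊12615/677⌋=18
  n=30…39: ⌊13050/677⌋=19 ⌊13485/677⌋=19 ⌊13920/677⌋=20 ⌊14355/677⌋=21 ⌊14790/677⌋=21 ⌊15225/677⌋=22 ⌊15660/677⌋=23 ⌊16095/677⌋=23 ⌊16530/677⌋=24 ⌊16965/677⌋=25
  n=40…49: ⌊17400/677⌋=25 ⌊17835/677⌋=26 ⌊18270/677⌋=26 ⌊18705/677⌋=27 ⌊19140/677⌋=28 ⌊19575/677⌋=28 ⌊20010/677⌋=29 ⌊20445/677⌋=30 ⌊20880/677⌋=30 ⌊21315/677⌋=31
  n=50…59: ⌊21750/677⌋=32 ⌊22185/677⌋=32 ⌊22620/677⌋=33 ⌊23055/677⌋=34 ⌊23490/677⌋=34 ⌊23925/677⌋=35 ⌊24360/677⌋=35 ⌊24795/677⌋=36 ⌊25230/677⌋=37 ⌊25665/677⌋=37
  n=60…61: ⌊26100/677⌋=38 ⌊26535/677⌋=39
s_n = t_(n+1) − t_n for n = 0 … 60 gives
prefix = 0101101101101011011011011010110110110110101101101101101011011
slide a length-7 window over [0..6] … [54..60] (55 windows); first occurrence of each distinct factor:
  [  0..  6] 0101101
  [  1..  7] 1011011
  [  2..  8] 0110110
  [  3..  9] 1101101
  [  7.. 13] 1011010
  [  8.. 14] 0110101
  [  9.. 15] 1101011
  [ 10.. 16] 1010110
  (the other 47 windows repeat one of these)
distinct factors: {0101101, 0110101, 0110110, 1010110, 1011010, 1011011, 1101011, 1101101}
count = 8  (Sturmian bound for length 7 is 8)

8


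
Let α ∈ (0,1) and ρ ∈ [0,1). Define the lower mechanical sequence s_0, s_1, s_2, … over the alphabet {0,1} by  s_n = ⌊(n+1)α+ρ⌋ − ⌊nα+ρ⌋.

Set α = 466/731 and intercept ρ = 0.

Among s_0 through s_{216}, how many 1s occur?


#1s = Σ_{n=0}^{216} s_n = Σ_{n=0}^{216} (⌊(n+1)α+ρ⌋ − ⌊nα+ρ⌋)
the sum telescopes: every ⌊nα+ρ⌋ with 0 < n < 217 appears once with + and once with −, leaving ⌊217α+ρ⌋ − ⌊0·α+ρ⌋
217α + ρ = (217·466) / 731 = 101122/731
ρ = 0/731
⌊101122/731⌋ = 138,  ⌊0/731⌋ = 0
#1s = 138 − 0 = 138

138


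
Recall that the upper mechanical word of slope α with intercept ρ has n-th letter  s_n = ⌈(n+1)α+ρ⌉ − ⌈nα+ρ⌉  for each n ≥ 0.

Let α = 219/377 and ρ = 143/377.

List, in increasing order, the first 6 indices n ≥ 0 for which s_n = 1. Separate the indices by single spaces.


n=0: ⌈362/377⌉−⌈143/377⌉ = 1−1 = 0
n=1: ⌈581/377⌉−⌈362/377⌉ = 2−1 = 1  ← one
n=2: ⌈800/377⌉−⌈581/377⌉ = 3−2 = 1  ← one
n=3: ⌈1019/377⌉−⌈800/377⌉ = 3−3 = 0
n=4: ⌈1238/377⌉−⌈1019/377⌉ = 4−3 = 1  ← one
n=5: ⌈1457/377⌉−⌈1238/377⌉ = 4−4 = 0
n=6: ⌈1676/377⌉−⌈1457/377⌉ = 5−4 = 1  ← one
n=7: ⌈1895/377⌉−⌈1676/377⌉ = 6−5 = 1  ← one
n=8: ⌈2114/377⌉−⌈1895/377⌉ = 6−6 = 0
n=9: ⌈2333/377⌉−⌈2114/377⌉ = 7−6 = 1  ← one
positions of the first 6 ones: 1 2 4 6 7 9

1 2 4 6 7 9


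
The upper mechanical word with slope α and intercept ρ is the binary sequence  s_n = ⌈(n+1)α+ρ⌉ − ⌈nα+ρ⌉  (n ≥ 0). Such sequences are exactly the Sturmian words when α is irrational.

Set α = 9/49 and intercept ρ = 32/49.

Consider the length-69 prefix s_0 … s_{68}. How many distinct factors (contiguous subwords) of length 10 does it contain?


t_n = ⌈(n·9+32)/49⌉ for n = 0 … 69:
  n=0…9: ⌈32/49⌉=1 ⌈41/49⌉=1 ⌈50/49⌉=2 ⌈59/49⌉=2 ⌈68/49⌉=2 ⌈77/49⌉=2 ⌈86/49⌉=2 ⌈95/49⌉=2 ⌈104/49⌉=3 ⌈113/49⌉=3
  n=10…19: ⌈122/49⌉=3 ⌈131/49⌉=3 ⌈140/49⌉=3 ⌈149/49⌉=4 ⌈158/49⌉=4 ⌈167/49⌉=4 ⌈176/49⌉=4 ⌈185/49⌉=4 ⌈194/49⌉=4 ⌈203/49⌉=5
  n=20…29: ⌈212/49⌉=5 ⌈221/49⌉=5 ⌈230/49⌉=5 ⌈239/49⌉=5 ⌈248/49⌉=6 ⌈257/49⌉=6 ⌈266/49⌉=6 ⌈275/49⌉=6 ⌈284/49⌉=6 ⌈293/49⌉=6
  n=30…39: ⌈302/49⌉=7 ⌈311/49⌉=7 ⌈320/49⌉=7 ⌈329/49⌉=7 ⌈338/49⌉=7 ⌈347/49⌉=8 ⌈356/49⌉=8 ⌈365/49⌉=8 ⌈374/49⌉=8 ⌈383/49⌉=8
  n=40…49: ⌈392/49⌉=8 ⌈401/49⌉=9 ⌈410/49⌉=9 ⌈419/49⌉=9 ⌈428/49⌉=9 ⌈437/49⌉=9 ⌈446/49⌉=10 ⌈455/49⌉=10 ⌈464/49⌉=10 ⌈473/49⌉=10
  n=50…59: ⌈482/49⌉=10 ⌈491/49⌉=11 ⌈500/49⌉=11 ⌈509/49⌉=11 ⌈518/49⌉=11 ⌈527/49⌉=11 ⌈536/49⌉=11 ⌈545/49⌉=12 ⌈554/49⌉=12 ⌈563/49⌉=12
  n=60…69: ⌈572/49⌉=12 ⌈581/49⌉=12 ⌈590/49⌉=13 ⌈599/49⌉=13 ⌈608/49⌉=13 ⌈617/49⌉=13 ⌈626/49⌉=13 ⌈635/49⌉=13 ⌈644/49⌉=14 ⌈653/49⌉=14
s_n = t_(n+1) − t_n for n = 0 … 68 gives
prefix = 010000010000100000100001000001000010000010000100001000001000010000010
slide a length-10 window over [0..9] … [59..68] (60 windows); first occurrence of each distinct factor:
  [  0..  9] 0100000100
  [  1.. 10] 1000001000
  [  2.. 11] 0000010000
  [  3.. 12] 0000100001
  [  4.. 13] 0001000010
  [  5.. 14] 0010000100
  [  6.. 15] 0100001000
  [  7.. 16] 1000010000
  [  8.. 17] 0000100000
  [  9.. 18] 0001000001
  [ 10.. 19] 0010000010
  (the other 49 windows repeat one of these)
distinct factors: {0000010000, 0000100000, 0000100001, 0001000001, 0001000010, 0010000010, 0010000100, 0100000100, 0100001000, 1000001000, 1000010000}
count = 11  (Sturmian bound for length 10 is 11)

11


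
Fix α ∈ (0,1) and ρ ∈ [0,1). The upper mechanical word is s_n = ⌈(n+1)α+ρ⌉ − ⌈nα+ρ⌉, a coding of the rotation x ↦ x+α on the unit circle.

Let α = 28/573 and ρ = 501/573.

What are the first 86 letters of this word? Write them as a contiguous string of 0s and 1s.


n=0: ⌈(1·28+501)/573⌉ − ⌈(0·28+501)/573⌉ = ⌈529/573⌉ − ⌈501/573⌉ = 1 − 1 = 0
n=1: ⌈(2·28+501)/573⌉ − ⌈(1·28+501)/573⌉ = ⌈557/573⌉ − ⌈529/573⌉ = 1 − 1 = 0
n=2: ⌈(3·28+501)/573⌉ − ⌈(2·28+501)/573⌉ = ⌈585/573⌉ − ⌈557/573⌉ = 2 − 1 = 1
n=3: ⌈(4·28+501)/573⌉ − ⌈(3·28+501)/573⌉ = ⌈613/573⌉ − ⌈585/573⌉ = 2 − 2 = 0
n=4: ⌈(5·28+501)/573⌉ − ⌈(4·28+501)/573⌉ = ⌈641/573⌉ − ⌈613/573⌉ = 2 − 2 = 0
n=5: ⌈(6·28+501)/573⌉ − ⌈(5·28+501)/573⌉ = ⌈669/573⌉ − ⌈641/573⌉ = 2 − 2 = 0
n=6: ⌈(7·28+501)/573⌉ − ⌈(6·28+501)/573⌉ = ⌈697/573⌉ − ⌈669/573⌉ = 2 − 2 = 0
n=7: ⌈(8·28+501)/573⌉ − ⌈(7·28+501)/573⌉ = ⌈725/573⌉ − ⌈697/573⌉ = 2 − 2 = 0
n=8: ⌈(9·28+501)/573⌉ − ⌈(8·28+501)/573⌉ = ⌈753/573⌉ − ⌈725/573⌉ = 2 − 2 = 0
n=9: ⌈(10·28+501)/573⌉ − ⌈(9·28+501)/573⌉ = ⌈781/573⌉ − ⌈753/573⌉ = 2 − 2 = 0
n=10: ⌈(11·28+501)/573⌉ − ⌈(10·28+501)/573⌉ = ⌈809/573⌉ − ⌈781/573⌉ = 2 − 2 = 0
n=11: ⌈(12·28+501)/573⌉ − ⌈(11·28+501)/573⌉ = ⌈837/573⌉ − ⌈809/573⌉ = 2 − 2 = 0
n=12: ⌈(13·28+501)/573⌉ − ⌈(12·28+501)/573⌉ = ⌈865/573⌉ − ⌈837/573⌉ = 2 − 2 = 0
n=13: ⌈(14·28+501)/573⌉ − ⌈(13·28+501)/573⌉ = ⌈893/573⌉ − ⌈865/573⌉ = 2 − 2 = 0
n=14: ⌈(15·28+501)/573⌉ − ⌈(14·28+501)/573⌉ = ⌈921/573⌉ − ⌈893/573⌉ = 2 − 2 = 0
n=15: ⌈(16·28+501)/573⌉ − ⌈(15·28+501)/573⌉ = ⌈949/573⌉ − ⌈921/573⌉ = 2 − 2 = 0
n=16: ⌈(17·28+501)/573⌉ − ⌈(16·28+501)/573⌉ = ⌈977/573⌉ − ⌈949/573⌉ = 2 − 2 = 0
n=17: ⌈(18·28+501)/573⌉ − ⌈(17·28+501)/573⌉ = ⌈1005/573⌉ − ⌈977/573⌉ = 2 − 2 = 0
n=18: ⌈(19·28+501)/573⌉ − ⌈(18·28+501)/573⌉ = ⌈1033/573⌉ − ⌈1005/573⌉ = 2 − 2 = 0
n=19: ⌈(20·28+501)/573⌉ − ⌈(19·28+501)/573⌉ = ⌈1061/573⌉ − ⌈1033/573⌉ = 2 − 2 = 0
n=20: ⌈(21·28+501)/573⌉ − ⌈(20·28+501)/573⌉ = ⌈1089/573⌉ − ⌈1061/573⌉ = 2 − 2 = 0
n=21: ⌈(22·28+501)/573⌉ − ⌈(21·28+501)/573⌉ = ⌈1117/573⌉ − ⌈1089/573⌉ = 2 − 2 = 0
n=22: ⌈(23·28+501)/573⌉ − ⌈(22·28+501)/573⌉ = ⌈1145/573⌉ − ⌈1117/573⌉ = 2 − 2 = 0
n=23: ⌈(24·28+501)/573⌉ − ⌈(23·28+501)/573⌉ = ⌈1173/573⌉ − ⌈1145/573⌉ = 3 − 2 = 1
n=24: ⌈(25·28+501)/573⌉ − ⌈(24·28+501)/573⌉ = ⌈1201/573⌉ − ⌈1173/573⌉ = 3 − 3 = 0
n=25: ⌈(26·28+501)/573⌉ − ⌈(25·28+501)/573⌉ = ⌈1229/573⌉ − ⌈1201/573⌉ = 3 − 3 = 0
n=26: ⌈(27·28+501)/573⌉ − ⌈(26·28+501)/573⌉ = ⌈1257/573⌉ − ⌈1229/573⌉ = 3 − 3 = 0
n=27: ⌈(28·28+501)/573⌉ − ⌈(27·28+501)/573⌉ = ⌈1285/573⌉ − ⌈1257/573⌉ = 3 − 3 = 0
n=28: ⌈(29·28+501)/573⌉ − ⌈(28·28+501)/573⌉ = ⌈1313/573⌉ − ⌈1285/573⌉ = 3 − 3 = 0
n=29: ⌈(30·28+501)/573⌉ − ⌈(29·28+501)/573⌉ = ⌈1341/573⌉ − ⌈1313/573⌉ = 3 − 3 = 0
n=30: ⌈(31·28+501)/573⌉ − ⌈(30·28+501)/573⌉ = ⌈1369/573⌉ − ⌈1341/573⌉ = 3 − 3 = 0
n=31: ⌈(32·28+501)/573⌉ − ⌈(31·28+501)/573⌉ = ⌈1397/573⌉ − ⌈1369/573⌉ = 3 − 3 = 0
n=32: ⌈(33·28+501)/573⌉ − ⌈(32·28+501)/573⌉ = ⌈1425/573⌉ − ⌈1397/573⌉ = 3 − 3 = 0
n=33: ⌈(34·28+501)/573⌉ − ⌈(33·28+501)/573⌉ = ⌈1453/573⌉ − ⌈1425/573⌉ = 3 − 3 = 0
n=34: ⌈(35·28+501)/573⌉ − ⌈(34·28+501)/573⌉ = ⌈1481/573⌉ − ⌈1453/573⌉ = 3 − 3 = 0
n=35: ⌈(36·28+501)/573⌉ − ⌈(35·28+501)/573⌉ = ⌈1509/573⌉ − ⌈1481/573⌉ = 3 − 3 = 0
n=36: ⌈(37·28+501)/573⌉ − ⌈(36·28+501)/573⌉ = ⌈1537/573⌉ − ⌈1509/573⌉ = 3 − 3 = 0
n=37: ⌈(38·28+501)/573⌉ − ⌈(37·28+501)/573⌉ = ⌈1565/573⌉ − ⌈1537/573⌉ = 3 − 3 = 0
n=38: ⌈(39·28+501)/573⌉ − ⌈(38·28+501)/573⌉ = ⌈1593/573⌉ − ⌈1565/573⌉ = 3 − 3 = 0
n=39: ⌈(40·28+501)/573⌉ − ⌈(39·28+501)/573⌉ = ⌈1621/573⌉ − ⌈1593/573⌉ = 3 − 3 = 0
n=40: ⌈(41·28+501)/573⌉ − ⌈(40·28+501)/573⌉ = ⌈1649/573⌉ − ⌈1621/573⌉ = 3 − 3 = 0
n=41: ⌈(42·28+501)/573⌉ − ⌈(41·28+501)/573⌉ = ⌈1677/573⌉ − ⌈1649/573⌉ = 3 − 3 = 0
n=42: ⌈(43·28+501)/573⌉ − ⌈(42·28+501)/573⌉ = ⌈1705/573⌉ − ⌈1677/573⌉ = 3 − 3 = 0
n=43: ⌈(44·28+501)/573⌉ − ⌈(43·28+501)/573⌉ = ⌈1733/573⌉ − ⌈1705/573⌉ = 4 − 3 = 1
n=44: ⌈(45·28+501)/573⌉ − ⌈(44·28+501)/573⌉ = ⌈1761/573⌉ − ⌈1733/573⌉ = 4 − 4 = 0
n=45: ⌈(46·28+501)/573⌉ − ⌈(45·28+501)/573⌉ = ⌈1789/573⌉ − ⌈1761/573⌉ = 4 − 4 = 0
n=46: ⌈(47·28+501)/573⌉ − ⌈(46·28+501)/573⌉ = ⌈1817/573⌉ − ⌈1789/573⌉ = 4 − 4 = 0
n=47: ⌈(48·28+501)/573⌉ − ⌈(47·28+501)/573⌉ = ⌈1845/573⌉ − ⌈1817/573⌉ = 4 − 4 = 0
n=48: ⌈(49·28+501)/573⌉ − ⌈(48·28+501)/573⌉ = ⌈1873/573⌉ − ⌈1845/573⌉ = 4 − 4 = 0
n=49: ⌈(50·28+501)/573⌉ − ⌈(49·28+501)/573⌉ = ⌈1901/573⌉ − ⌈1873/573⌉ = 4 − 4 = 0
n=50: ⌈(51·28+501)/573⌉ − ⌈(50·28+501)/573⌉ = ⌈1929/573⌉ − ⌈1901/573⌉ = 4 − 4 = 0
n=51: ⌈(52·28+501)/573⌉ − ⌈(51·28+501)/573⌉ = ⌈1957/573⌉ − ⌈1929/573⌉ = 4 − 4 = 0
n=52: ⌈(53·28+501)/573⌉ − ⌈(52·28+501)/573⌉ = ⌈1985/573⌉ − ⌈1957/573⌉ = 4 − 4 = 0
n=53: ⌈(54·28+501)/573⌉ − ⌈(53·28+501)/573⌉ = ⌈2013/573⌉ − ⌈1985/573⌉ = 4 − 4 = 0
n=54: ⌈(55·28+501)/573⌉ − ⌈(54·28+501)/573⌉ = ⌈2041/573⌉ − ⌈2013/573⌉ = 4 − 4 = 0
n=55: ⌈(56·28+501)/573⌉ − ⌈(55·28+501)/573⌉ = ⌈2069/573⌉ − ⌈2041/573⌉ = 4 − 4 = 0
n=56: ⌈(57·28+501)/573⌉ − ⌈(56·28+501)/573⌉ = ⌈2097/573⌉ − ⌈2069/573⌉ = 4 − 4 = 0
n=57: ⌈(58·28+501)/573⌉ − ⌈(57·28+501)/573⌉ = ⌈2125/573⌉ − ⌈2097/573⌉ = 4 − 4 = 0
n=58: ⌈(59·28+501)/573⌉ − ⌈(58·28+501)/573⌉ = ⌈2153/573⌉ − ⌈2125/573⌉ = 4 − 4 = 0
n=59: ⌈(60·28+501)/573⌉ − ⌈(59·28+501)/573⌉ = ⌈2181/573⌉ − ⌈2153/573⌉ = 4 − 4 = 0
n=60: ⌈(61·28+501)/573⌉ − ⌈(60·28+501)/573⌉ = ⌈2209/573⌉ − ⌈2181/573⌉ = 4 − 4 = 0
n=61: ⌈(62·28+501)/573⌉ − ⌈(61·28+501)/573⌉ = ⌈2237/573⌉ − ⌈2209/573⌉ = 4 − 4 = 0
n=62: ⌈(63·28+501)/573⌉ − ⌈(62·28+501)/573⌉ = ⌈2265/573⌉ − ⌈2237/573⌉ = 4 − 4 = 0
n=63: ⌈(64·28+501)/573⌉ − ⌈(63·28+501)/573⌉ = ⌈2293/573⌉ − ⌈2265/573⌉ = 5 − 4 = 1
n=64: ⌈(65·28+501)/573⌉ − ⌈(64·28+501)/573⌉ = ⌈2321/573⌉ − ⌈2293/573⌉ = 5 − 5 = 0
n=65: ⌈(66·28+501)/573⌉ − ⌈(65·28+501)/573⌉ = ⌈2349/573⌉ − ⌈2321/573⌉ = 5 − 5 = 0
n=66: ⌈(67·28+501)/573⌉ − ⌈(66·28+501)/573⌉ = ⌈2377/573⌉ − ⌈2349/573⌉ = 5 − 5 = 0
n=67: ⌈(68·28+501)/573⌉ − ⌈(67·28+501)/573⌉ = ⌈2405/573⌉ − ⌈2377/573⌉ = 5 − 5 = 0
n=68: ⌈(69·28+501)/573⌉ − ⌈(68·28+501)/573⌉ = ⌈2433/573⌉ − ⌈2405/573⌉ = 5 − 5 = 0
n=69: ⌈(70·28+501)/573⌉ − ⌈(69·28+501)/573⌉ = ⌈2461/573⌉ − ⌈2433/573⌉ = 5 − 5 = 0
n=70: ⌈(71·28+501)/573⌉ − ⌈(70·28+501)/573⌉ = ⌈2489/573⌉ − ⌈2461/573⌉ = 5 − 5 = 0
n=71: ⌈(72·28+501)/573⌉ − ⌈(71·28+501)/573⌉ = ⌈2517/573⌉ − ⌈2489/573⌉ = 5 − 5 = 0
n=72: ⌈(73·28+501)/573⌉ − ⌈(72·28+501)/573⌉ = ⌈2545/573⌉ − ⌈2517/573⌉ = 5 − 5 = 0
n=73: ⌈(74·28+501)/573⌉ − ⌈(73·28+501)/573⌉ = ⌈2573/573⌉ − ⌈2545/573⌉ = 5 − 5 = 0
n=74: ⌈(75·28+501)/573⌉ − ⌈(74·28+501)/573⌉ = ⌈2601/573⌉ − ⌈2573/573⌉ = 5 − 5 = 0
n=75: ⌈(76·28+501)/573⌉ − ⌈(75·28+501)/573⌉ = ⌈2629/573⌉ − ⌈2601/573⌉ = 5 − 5 = 0
n=76: ⌈(77·28+501)/573⌉ − ⌈(76·28+501)/573⌉ = ⌈2657/573⌉ − ⌈2629/573⌉ = 5 − 5 = 0
n=77: ⌈(78·28+501)/573⌉ − ⌈(77·28+501)/573⌉ = ⌈2685/573⌉ − ⌈2657/573⌉ = 5 − 5 = 0
n=78: ⌈(79·28+501)/573⌉ − ⌈(78·28+501)/573⌉ = ⌈2713/573⌉ − ⌈2685/573⌉ = 5 − 5 = 0
n=79: ⌈(80·28+501)/573⌉ − ⌈(79·28+501)/573⌉ = ⌈2741/573⌉ − ⌈2713/573⌉ = 5 − 5 = 0
n=80: ⌈(81·28+501)/573⌉ − ⌈(80·28+501)/573⌉ = ⌈2769/573⌉ − ⌈2741/573⌉ = 5 − 5 = 0
n=81: ⌈(82·28+501)/573⌉ − ⌈(81·28+501)/573⌉ = ⌈2797/573⌉ − ⌈2769/573⌉ = 5 − 5 = 0
n=82: ⌈(83·28+501)/573⌉ − ⌈(82·28+501)/573⌉ = ⌈2825/573⌉ − ⌈2797/573⌉ = 5 − 5 = 0
n=83: ⌈(84·28+501)/573⌉ − ⌈(83·28+501)/573⌉ = ⌈2853/573⌉ − ⌈2825/573⌉ = 5 − 5 = 0
n=84: ⌈(85·28+501)/573⌉ − ⌈(84·28+501)/573⌉ = ⌈2881/573⌉ − ⌈2853/573⌉ = 6 − 5 = 1
n=85: ⌈(86·28+501)/573⌉ − ⌈(85·28+501)/573⌉ = ⌈2909/573⌉ − ⌈2881/573⌉ = 6 − 6 = 0

00100000000000000000000100000000000000000001000000000000000000010000000000000000000010
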